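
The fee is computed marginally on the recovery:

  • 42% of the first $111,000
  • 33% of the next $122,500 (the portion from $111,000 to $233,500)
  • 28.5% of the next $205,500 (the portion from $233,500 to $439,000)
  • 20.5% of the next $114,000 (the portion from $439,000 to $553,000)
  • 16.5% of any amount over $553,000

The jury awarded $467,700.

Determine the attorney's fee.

$151,496.00

First $111,000 at 42% = $46,620.00
Next $122,500 at 33% = $40,425.00
Next $205,500 at 28.5% = $58,567.50
Remaining $28,700 at 20.5% = $5,883.50
Fee: $46,620.00 + $40,425.00 + $58,567.50 + $5,883.50 = $151,496.00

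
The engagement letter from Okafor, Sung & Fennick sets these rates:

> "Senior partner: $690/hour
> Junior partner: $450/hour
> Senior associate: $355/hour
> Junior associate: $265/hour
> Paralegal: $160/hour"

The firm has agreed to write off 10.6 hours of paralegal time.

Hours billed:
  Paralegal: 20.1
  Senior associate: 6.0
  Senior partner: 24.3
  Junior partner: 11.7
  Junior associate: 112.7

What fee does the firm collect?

$55,547.50

Senior partner: 24.3 × $690 = $16,767.00
Junior partner: 11.7 × $450 = $5,265.00
Senior associate: 6.0 × $355 = $2,130.00
Junior associate: 112.7 × $265 = $29,865.50
Paralegal: 20.1 × $160 = $3,216.00
Subtotal: $57,243.50
Write-off: 10.6 × $160 = $1,696.00
Total: $57,243.50 − $1,696.00 = $55,547.50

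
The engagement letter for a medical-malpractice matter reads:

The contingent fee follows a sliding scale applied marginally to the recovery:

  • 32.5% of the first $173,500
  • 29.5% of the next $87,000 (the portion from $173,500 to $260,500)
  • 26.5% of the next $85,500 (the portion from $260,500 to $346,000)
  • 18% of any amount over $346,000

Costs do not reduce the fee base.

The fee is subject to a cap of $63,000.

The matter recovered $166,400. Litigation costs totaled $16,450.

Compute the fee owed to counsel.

Fee base is the gross recovery, $166,400; costs are reimbursed separately.
First $166,400 at 32.5% = $54,080.00
$54,080.00 is under the $63,000 cap.

$54,080.00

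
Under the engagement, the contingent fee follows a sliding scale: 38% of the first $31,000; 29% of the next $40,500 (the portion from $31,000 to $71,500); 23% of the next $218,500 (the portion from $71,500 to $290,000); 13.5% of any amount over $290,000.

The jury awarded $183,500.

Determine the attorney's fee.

First $31,000 at 38% = $11,780.00
Next $40,500 at 29% = $11,745.00
Remaining $112,000 at 23% = $25,760.00
Fee: $11,780.00 + $11,745.00 + $25,760.00 = $49,285.00

$49,285.00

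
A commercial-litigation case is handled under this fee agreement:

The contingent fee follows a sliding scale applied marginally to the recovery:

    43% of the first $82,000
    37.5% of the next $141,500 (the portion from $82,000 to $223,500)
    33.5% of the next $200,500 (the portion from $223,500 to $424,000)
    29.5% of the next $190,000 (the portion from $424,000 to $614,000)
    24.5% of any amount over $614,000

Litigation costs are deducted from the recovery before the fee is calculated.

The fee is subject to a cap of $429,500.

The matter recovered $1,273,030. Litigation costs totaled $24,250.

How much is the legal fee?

$367,061.10

Fee base (net of costs): $1,273,030 − $24,250 = $1,248,780
First $82,000 at 43% = $35,260.00
Next $141,500 at 37.5% = $53,062.50
Next $200,500 at 33.5% = $67,167.50
Next $190,000 at 29.5% = $56,050.00
Remaining $634,780 at 24.5% = $155,521.10
Fee: $35,260.00 + $53,062.50 + $67,167.50 + $56,050.00 + $155,521.10 = $367,061.10
$367,061.10 is under the $429,500 cap.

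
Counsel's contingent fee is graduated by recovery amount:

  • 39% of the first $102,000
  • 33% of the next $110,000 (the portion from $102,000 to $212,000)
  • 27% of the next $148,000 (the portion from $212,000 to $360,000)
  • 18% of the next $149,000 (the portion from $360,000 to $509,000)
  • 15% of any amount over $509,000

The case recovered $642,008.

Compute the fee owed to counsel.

$162,811.20

First $102,000 at 39% = $39,780.00
Next $110,000 at 33% = $36,300.00
Next $148,000 at 27% = $39,960.00
Next $149,000 at 18% = $26,820.00
Remaining $133,008 at 15% = $19,951.20
Fee: $39,780.00 + $36,300.00 + $39,960.00 + $26,820.00 + $19,951.20 = $162,811.20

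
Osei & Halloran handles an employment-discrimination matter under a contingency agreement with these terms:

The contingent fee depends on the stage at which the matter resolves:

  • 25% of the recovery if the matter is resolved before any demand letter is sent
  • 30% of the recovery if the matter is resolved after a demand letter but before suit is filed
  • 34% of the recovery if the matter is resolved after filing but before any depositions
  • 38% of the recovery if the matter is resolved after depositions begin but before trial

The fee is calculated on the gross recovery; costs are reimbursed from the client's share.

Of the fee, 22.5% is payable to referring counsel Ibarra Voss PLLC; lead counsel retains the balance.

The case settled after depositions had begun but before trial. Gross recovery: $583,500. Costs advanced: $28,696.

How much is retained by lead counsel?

$171,840.75

Fee base is the gross recovery, $583,500; costs are reimbursed separately.
The matter settled after depositions had begun but before trial, so the 38% rate applies.
$583,500 × 38% = $221,730.00
Referral share: 22.5% of $221,730.00 = $49,889.25; lead counsel retains $221,730.00 − $49,889.25 = $171,840.75.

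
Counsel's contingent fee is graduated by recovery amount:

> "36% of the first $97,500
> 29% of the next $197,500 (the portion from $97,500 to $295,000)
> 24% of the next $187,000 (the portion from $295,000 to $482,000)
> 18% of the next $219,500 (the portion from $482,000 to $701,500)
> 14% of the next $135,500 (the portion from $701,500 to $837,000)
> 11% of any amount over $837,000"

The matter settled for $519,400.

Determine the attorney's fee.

First $97,500 at 36% = $35,100.00
Next $197,500 at 29% = $57,275.00
Next $187,000 at 24% = $44,880.00
Remaining $37,400 at 18% = $6,732.00
Fee: $35,100.00 + $57,275.00 + $44,880.00 + $6,732.00 = $143,987.00

$143,987.00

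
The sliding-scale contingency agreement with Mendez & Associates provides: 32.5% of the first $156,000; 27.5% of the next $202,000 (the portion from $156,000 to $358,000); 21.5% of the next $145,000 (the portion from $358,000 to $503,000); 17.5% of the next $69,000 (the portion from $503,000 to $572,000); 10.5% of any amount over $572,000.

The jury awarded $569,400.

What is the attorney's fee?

First $156,000 at 32.5% = $50,700.00
Next $202,000 at 27.5% = $55,550.00
Next $145,000 at 21.5% = $31,175.00
Remaining $66,400 at 17.5% = $11,620.00
Fee: $50,700.00 + $55,550.00 + $31,175.00 + $11,620.00 = $149,045.00

$149,045.00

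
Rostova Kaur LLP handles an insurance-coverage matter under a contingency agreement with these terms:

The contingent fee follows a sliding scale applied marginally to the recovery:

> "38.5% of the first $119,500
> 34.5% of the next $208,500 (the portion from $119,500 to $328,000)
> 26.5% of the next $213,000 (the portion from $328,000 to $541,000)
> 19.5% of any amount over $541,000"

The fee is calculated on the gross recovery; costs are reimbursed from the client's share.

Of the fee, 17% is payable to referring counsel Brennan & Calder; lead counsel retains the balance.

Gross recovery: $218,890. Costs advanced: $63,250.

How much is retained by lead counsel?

$66,646.55

Fee base is the gross recovery, $218,890; costs are reimbursed separately.
First $119,500 at 38.5% = $46,007.50
Remaining $99,390 at 34.5% = $34,289.55
Fee: $46,007.50 + $34,289.55 = $80,297.05
Referral share: 17% of $80,297.05 = $13,650.50; lead counsel retains $80,297.05 − $13,650.50 = $66,646.55.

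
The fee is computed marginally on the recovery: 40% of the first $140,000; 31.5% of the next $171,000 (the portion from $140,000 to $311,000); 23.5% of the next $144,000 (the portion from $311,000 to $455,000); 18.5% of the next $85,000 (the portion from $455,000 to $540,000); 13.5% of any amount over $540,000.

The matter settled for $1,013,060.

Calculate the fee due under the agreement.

$223,293.10

First $140,000 at 40% = $56,000.00
Next $171,000 at 31.5% = $53,865.00
Next $144,000 at 23.5% = $33,840.00
Next $85,000 at 18.5% = $15,725.00
Remaining $473,060 at 13.5% = $63,863.10
Fee: $56,000.00 + $53,865.00 + $33,840.00 + $15,725.00 + $63,863.10 = $223,293.10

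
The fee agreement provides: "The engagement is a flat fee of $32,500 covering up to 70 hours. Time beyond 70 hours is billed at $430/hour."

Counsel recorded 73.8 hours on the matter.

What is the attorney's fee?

Flat fee: $32,500.00
Excess hours: 73.8 − 70 = 3.8
Overrun: 3.8 × $430 = $1,634.00
Total: $32,500.00 + $1,634.00 = $34,134.00

$34,134.00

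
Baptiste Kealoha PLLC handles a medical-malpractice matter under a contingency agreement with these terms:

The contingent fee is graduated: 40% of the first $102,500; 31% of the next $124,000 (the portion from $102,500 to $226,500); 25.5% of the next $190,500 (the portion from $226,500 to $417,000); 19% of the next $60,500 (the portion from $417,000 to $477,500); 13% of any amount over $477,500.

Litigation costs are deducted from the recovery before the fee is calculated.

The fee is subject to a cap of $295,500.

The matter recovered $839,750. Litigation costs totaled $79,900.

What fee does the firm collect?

Fee base (net of costs): $839,750 − $79,900 = $759,850
First $102,500 at 40% = $41,000.00
Next $124,000 at 31% = $38,440.00
Next $190,500 at 25.5% = $48,577.50
Next $60,500 at 19% = $11,495.00
Remaining $282,350 at 13% = $36,705.50
Fee: $41,000.00 + $38,440.00 + $48,577.50 + $11,495.00 + $36,705.50 = $176,218.00
$176,218.00 is under the $295,500 cap.

$176,218.00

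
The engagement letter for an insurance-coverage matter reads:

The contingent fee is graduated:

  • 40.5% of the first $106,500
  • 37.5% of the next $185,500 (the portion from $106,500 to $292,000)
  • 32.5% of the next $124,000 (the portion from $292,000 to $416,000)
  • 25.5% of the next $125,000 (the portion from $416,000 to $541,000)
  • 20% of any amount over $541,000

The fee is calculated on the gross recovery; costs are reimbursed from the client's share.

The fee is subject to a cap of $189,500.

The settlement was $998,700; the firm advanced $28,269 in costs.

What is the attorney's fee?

$189,500.00

Fee base is the gross recovery, $998,700; costs are reimbursed separately.
First $106,500 at 40.5% = $43,132.50
Next $185,500 at 37.5% = $69,562.50
Next $124,000 at 32.5% = $40,300.00
Next $125,000 at 25.5% = $31,875.00
Remaining $457,700 at 20% = $91,540.00
Fee: $43,132.50 + $69,562.50 + $40,300.00 + $31,875.00 + $91,540.00 = $276,410.00
$276,410.00 exceeds the $189,500 cap, so the fee is capped at $189,500.00.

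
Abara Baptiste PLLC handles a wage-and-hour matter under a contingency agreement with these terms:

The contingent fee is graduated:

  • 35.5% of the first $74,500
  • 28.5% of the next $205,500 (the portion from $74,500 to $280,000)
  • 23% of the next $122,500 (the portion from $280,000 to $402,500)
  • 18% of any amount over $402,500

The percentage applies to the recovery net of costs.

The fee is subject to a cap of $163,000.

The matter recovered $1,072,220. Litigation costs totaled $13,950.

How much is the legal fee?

Fee base (net of costs): $1,072,220 − $13,950 = $1,058,270
First $74,500 at 35.5% = $26,447.50
Next $205,500 at 28.5% = $58,567.50
Next $122,500 at 23% = $28,175.00
Remaining $655,770 at 18% = $118,038.60
Fee: $26,447.50 + $58,567.50 + $28,175.00 + $118,038.60 = $231,228.60
$231,228.60 exceeds the $163,000 cap, so the fee is capped at $163,000.00.

$163,000.00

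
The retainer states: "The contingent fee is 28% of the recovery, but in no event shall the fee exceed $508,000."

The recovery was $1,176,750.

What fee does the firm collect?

$329,490.00

28% of $1,176,750 = $329,490.00
That is under the $508,000 cap.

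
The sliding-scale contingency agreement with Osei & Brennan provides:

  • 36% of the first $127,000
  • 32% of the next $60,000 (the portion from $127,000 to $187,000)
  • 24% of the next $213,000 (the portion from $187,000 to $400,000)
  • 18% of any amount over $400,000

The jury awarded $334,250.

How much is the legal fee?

$100,260.00

First $127,000 at 36% = $45,720.00
Next $60,000 at 32% = $19,200.00
Remaining $147,250 at 24% = $35,340.00
Fee: $45,720.00 + $19,200.00 + $35,340.00 = $100,260.00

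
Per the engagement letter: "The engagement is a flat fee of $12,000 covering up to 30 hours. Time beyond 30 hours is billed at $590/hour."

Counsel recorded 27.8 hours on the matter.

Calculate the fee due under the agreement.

$12,000.00

27.8 hours is within the 30-hour scope; only the flat fee applies.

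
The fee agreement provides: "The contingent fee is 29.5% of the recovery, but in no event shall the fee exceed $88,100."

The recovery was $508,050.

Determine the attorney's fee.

$88,100.00

29.5% of $508,050 = $149,874.75
That exceeds the $88,100 cap, so the fee is capped at $88,100.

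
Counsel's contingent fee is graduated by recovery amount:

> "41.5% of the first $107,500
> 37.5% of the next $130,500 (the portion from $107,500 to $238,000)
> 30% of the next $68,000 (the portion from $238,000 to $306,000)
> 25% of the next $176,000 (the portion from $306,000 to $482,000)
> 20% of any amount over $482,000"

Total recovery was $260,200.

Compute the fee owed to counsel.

$100,210.00

First $107,500 at 41.5% = $44,612.50
Next $130,500 at 37.5% = $48,937.50
Remaining $22,200 at 30% = $6,660.00
Fee: $44,612.50 + $48,937.50 + $6,660.00 = $100,210.00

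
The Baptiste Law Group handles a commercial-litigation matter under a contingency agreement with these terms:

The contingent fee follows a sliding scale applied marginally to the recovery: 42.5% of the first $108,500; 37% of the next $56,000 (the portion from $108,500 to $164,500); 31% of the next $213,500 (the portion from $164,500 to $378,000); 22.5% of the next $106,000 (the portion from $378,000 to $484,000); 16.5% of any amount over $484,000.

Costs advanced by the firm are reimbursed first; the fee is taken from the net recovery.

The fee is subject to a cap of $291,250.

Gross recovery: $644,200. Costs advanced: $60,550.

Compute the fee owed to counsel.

Fee base (net of costs): $644,200 − $60,550 = $583,650
First $108,500 at 42.5% = $46,112.50
Next $56,000 at 37% = $20,720.00
Next $213,500 at 31% = $66,185.00
Next $106,000 at 22.5% = $23,850.00
Remaining $99,650 at 16.5% = $16,442.25
Fee: $46,112.50 + $20,720.00 + $66,185.00 + $23,850.00 + $16,442.25 = $173,309.75
$173,309.75 is under the $291,250 cap.

$173,309.75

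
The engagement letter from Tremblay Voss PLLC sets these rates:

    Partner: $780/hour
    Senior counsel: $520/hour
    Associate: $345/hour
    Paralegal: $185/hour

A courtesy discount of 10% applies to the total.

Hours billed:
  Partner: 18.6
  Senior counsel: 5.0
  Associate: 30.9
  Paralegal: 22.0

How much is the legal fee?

Partner: 18.6 × $780 = $14,508.00
Senior counsel: 5.0 × $520 = $2,600.00
Associate: 30.9 × $345 = $10,660.50
Paralegal: 22.0 × $185 = $4,070.00
Subtotal: $31,838.50
Less 10% discount: −$3,183.85
Total: $31,838.50 − $3,183.85 = $28,654.65

$28,654.65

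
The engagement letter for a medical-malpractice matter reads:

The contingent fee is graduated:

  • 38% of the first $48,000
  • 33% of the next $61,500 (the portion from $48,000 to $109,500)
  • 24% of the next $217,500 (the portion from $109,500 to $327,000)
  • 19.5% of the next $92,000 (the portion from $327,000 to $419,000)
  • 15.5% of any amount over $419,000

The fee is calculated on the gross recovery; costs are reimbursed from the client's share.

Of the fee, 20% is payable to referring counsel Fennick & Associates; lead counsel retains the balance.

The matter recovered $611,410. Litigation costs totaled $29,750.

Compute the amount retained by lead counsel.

Fee base is the gross recovery, $611,410; costs are reimbursed separately.
First $48,000 at 38% = $18,240.00
Next $61,500 at 33% = $20,295.00
Next $217,500 at 24% = $52,200.00
Next $92,000 at 19.5% = $17,940.00
Remaining $192,410 at 15.5% = $29,823.55
Fee: $18,240.00 + $20,295.00 + $52,200.00 + $17,940.00 + $29,823.55 = $138,498.55
Referral share: 20% of $138,498.55 = $27,699.71; lead counsel retains $138,498.55 − $27,699.71 = $110,798.84.

$110,798.84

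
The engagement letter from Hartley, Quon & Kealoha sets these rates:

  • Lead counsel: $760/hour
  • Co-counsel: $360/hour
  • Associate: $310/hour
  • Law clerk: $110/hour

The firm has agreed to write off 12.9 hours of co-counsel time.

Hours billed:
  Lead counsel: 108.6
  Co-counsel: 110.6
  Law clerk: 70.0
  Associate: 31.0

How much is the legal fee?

Lead counsel: 108.6 × $760 = $82,536.00
Co-counsel: 110.6 × $360 = $39,816.00
Associate: 31.0 × $310 = $9,610.00
Law clerk: 70.0 × $110 = $7,700.00
Subtotal: $139,662.00
Write-off: 12.9 × $360 = $4,644.00
Total: $139,662.00 − $4,644.00 = $135,018.00

$135,018.00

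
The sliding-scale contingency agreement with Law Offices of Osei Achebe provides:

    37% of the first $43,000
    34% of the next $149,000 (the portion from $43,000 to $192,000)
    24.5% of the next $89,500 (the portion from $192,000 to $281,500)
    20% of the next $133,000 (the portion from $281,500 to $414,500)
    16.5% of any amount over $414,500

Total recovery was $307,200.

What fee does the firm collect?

First $43,000 at 37% = $15,910.00
Next $149,000 at 34% = $50,660.00
Next $89,500 at 24.5% = $21,927.50
Remaining $25,700 at 20% = $5,140.00
Fee: $15,910.00 + $50,660.00 + $21,927.50 + $5,140.00 = $93,637.50

$93,637.50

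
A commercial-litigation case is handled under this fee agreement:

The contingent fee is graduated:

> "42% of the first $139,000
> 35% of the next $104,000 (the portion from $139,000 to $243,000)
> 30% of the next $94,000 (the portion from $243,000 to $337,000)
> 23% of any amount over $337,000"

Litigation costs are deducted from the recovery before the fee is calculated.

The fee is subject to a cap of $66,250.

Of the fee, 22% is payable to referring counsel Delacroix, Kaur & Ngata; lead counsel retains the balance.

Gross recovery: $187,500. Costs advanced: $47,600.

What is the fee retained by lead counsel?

$45,782.10

Fee base (net of costs): $187,500 − $47,600 = $139,900
First $139,000 at 42% = $58,380.00
Remaining $900 at 35% = $315.00
Fee: $58,380.00 + $315.00 = $58,695.00
$58,695.00 is under the $66,250 cap.
Referral share: 22% of $58,695.00 = $12,912.90; lead counsel retains $58,695.00 − $12,912.90 = $45,782.10.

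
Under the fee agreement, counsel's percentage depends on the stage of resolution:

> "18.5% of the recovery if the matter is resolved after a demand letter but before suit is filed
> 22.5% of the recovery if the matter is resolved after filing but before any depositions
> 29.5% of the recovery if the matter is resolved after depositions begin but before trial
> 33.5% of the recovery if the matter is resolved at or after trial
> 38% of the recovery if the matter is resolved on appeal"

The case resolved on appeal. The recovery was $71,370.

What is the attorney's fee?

$27,120.60

The matter resolved on appeal, so the 38% rate applies.
$71,370 × 38% = $27,120.60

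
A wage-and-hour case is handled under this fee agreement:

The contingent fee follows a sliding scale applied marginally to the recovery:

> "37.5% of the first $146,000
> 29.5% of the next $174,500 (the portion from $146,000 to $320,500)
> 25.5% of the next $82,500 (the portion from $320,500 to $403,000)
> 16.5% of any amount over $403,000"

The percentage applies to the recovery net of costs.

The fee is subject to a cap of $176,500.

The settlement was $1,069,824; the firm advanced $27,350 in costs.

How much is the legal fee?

$176,500.00

Fee base (net of costs): $1,069,824 − $27,350 = $1,042,474
First $146,000 at 37.5% = $54,750.00
Next $174,500 at 29.5% = $51,477.50
Next $82,500 at 25.5% = $21,037.50
Remaining $639,474 at 16.5% = $105,513.21
Fee: $54,750.00 + $51,477.50 + $21,037.50 + $105,513.21 = $232,778.21
$232,778.21 exceeds the $176,500 cap, so the fee is capped at $176,500.00.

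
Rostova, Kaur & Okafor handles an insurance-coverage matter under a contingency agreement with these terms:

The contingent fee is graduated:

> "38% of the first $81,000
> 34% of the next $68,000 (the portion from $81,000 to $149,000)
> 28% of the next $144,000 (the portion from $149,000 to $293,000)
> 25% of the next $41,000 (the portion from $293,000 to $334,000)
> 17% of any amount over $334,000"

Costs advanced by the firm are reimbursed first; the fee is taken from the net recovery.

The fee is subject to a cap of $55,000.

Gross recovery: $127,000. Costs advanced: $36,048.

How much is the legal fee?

Fee base (net of costs): $127,000 − $36,048 = $90,952
First $81,000 at 38% = $30,780.00
Remaining $9,952 at 34% = $3,383.68
Fee: $30,780.00 + $3,383.68 = $34,163.68
$34,163.68 is under the $55,000 cap.

$34,163.68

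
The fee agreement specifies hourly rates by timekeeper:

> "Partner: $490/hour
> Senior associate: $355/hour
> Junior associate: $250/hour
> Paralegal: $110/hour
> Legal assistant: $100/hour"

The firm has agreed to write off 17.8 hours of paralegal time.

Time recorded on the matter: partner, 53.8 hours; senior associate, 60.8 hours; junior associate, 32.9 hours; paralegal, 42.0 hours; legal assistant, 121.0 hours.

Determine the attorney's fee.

$70,933.00

Partner: 53.8 × $490 = $26,362.00
Senior associate: 60.8 × $355 = $21,584.00
Junior associate: 32.9 × $250 = $8,225.00
Paralegal: 42.0 × $110 = $4,620.00
Legal assistant: 121.0 × $100 = $12,100.00
Subtotal: $72,891.00
Write-off: 17.8 × $110 = $1,958.00
Total: $72,891.00 − $1,958.00 = $70,933.00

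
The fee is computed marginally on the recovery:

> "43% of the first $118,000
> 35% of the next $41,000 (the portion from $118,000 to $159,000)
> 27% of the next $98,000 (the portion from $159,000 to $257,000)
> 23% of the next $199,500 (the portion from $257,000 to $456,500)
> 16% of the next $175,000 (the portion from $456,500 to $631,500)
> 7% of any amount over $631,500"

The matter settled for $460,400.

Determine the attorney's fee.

First $118,000 at 43% = $50,740.00
Next $41,000 at 35% = $14,350.00
Next $98,000 at 27% = $26,460.00
Next $199,500 at 23% = $45,885.00
Remaining $3,900 at 16% = $624.00
Fee: $50,740.00 + $14,350.00 + $26,460.00 + $45,885.00 + $624.00 = $138,059.00

$138,059.00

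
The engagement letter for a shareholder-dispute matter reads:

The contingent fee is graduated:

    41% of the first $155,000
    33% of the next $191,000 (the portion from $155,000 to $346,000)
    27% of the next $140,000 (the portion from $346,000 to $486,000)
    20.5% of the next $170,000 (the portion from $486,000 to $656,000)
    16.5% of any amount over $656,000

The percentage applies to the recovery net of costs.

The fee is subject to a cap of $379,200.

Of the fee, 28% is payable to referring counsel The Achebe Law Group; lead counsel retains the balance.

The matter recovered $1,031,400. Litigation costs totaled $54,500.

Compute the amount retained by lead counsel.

$181,568.52

Fee base (net of costs): $1,031,400 − $54,500 = $976,900
First $155,000 at 41% = $63,550.00
Next $191,000 at 33% = $63,030.00
Next $140,000 at 27% = $37,800.00
Next $170,000 at 20.5% = $34,850.00
Remaining $320,900 at 16.5% = $52,948.50
Fee: $63,550.00 + $63,030.00 + $37,800.00 + $34,850.00 + $52,948.50 = $252,178.50
$252,178.50 is under the $379,200 cap.
Referral share: 28% of $252,178.50 = $70,609.98; lead counsel retains $252,178.50 − $70,609.98 = $181,568.52.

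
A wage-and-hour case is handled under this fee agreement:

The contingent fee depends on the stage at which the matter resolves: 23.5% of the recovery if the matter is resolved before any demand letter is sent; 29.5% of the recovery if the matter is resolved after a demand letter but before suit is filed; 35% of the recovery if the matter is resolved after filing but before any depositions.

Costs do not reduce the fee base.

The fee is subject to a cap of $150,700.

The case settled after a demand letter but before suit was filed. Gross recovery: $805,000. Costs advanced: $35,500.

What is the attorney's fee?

Fee base is the gross recovery, $805,000; costs are reimbursed separately.
The matter settled after a demand letter but before suit was filed, so the 29.5% rate applies.
$805,000 × 29.5% = $237,475.00
$237,475.00 exceeds the $150,700 cap, so the fee is capped at $150,700.00.

$150,700.00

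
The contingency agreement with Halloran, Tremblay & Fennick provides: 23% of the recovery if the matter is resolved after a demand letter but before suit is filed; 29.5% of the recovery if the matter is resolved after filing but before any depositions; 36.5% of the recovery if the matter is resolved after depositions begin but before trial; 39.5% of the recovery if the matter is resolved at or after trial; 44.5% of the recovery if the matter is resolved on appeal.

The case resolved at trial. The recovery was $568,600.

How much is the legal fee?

$224,597.00

The matter resolved at trial, so the 39.5% rate applies.
$568,600 × 39.5% = $224,597.00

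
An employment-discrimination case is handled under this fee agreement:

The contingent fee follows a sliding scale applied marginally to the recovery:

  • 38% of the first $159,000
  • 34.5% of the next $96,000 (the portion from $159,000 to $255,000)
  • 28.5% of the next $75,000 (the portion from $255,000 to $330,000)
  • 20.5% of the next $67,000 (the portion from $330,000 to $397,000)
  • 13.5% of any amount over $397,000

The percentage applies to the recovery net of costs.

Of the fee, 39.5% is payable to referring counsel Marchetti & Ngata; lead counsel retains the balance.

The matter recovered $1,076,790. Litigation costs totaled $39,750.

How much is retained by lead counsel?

$130,108.52

Fee base (net of costs): $1,076,790 − $39,750 = $1,037,040
First $159,000 at 38% = $60,420.00
Next $96,000 at 34.5% = $33,120.00
Next $75,000 at 28.5% = $21,375.00
Next $67,000 at 20.5% = $13,735.00
Remaining $640,040 at 13.5% = $86,405.40
Fee: $60,420.00 + $33,120.00 + $21,375.00 + $13,735.00 + $86,405.40 = $215,055.40
Referral share: 39.5% of $215,055.40 = $84,946.88; lead counsel retains $215,055.40 − $84,946.88 = $130,108.52.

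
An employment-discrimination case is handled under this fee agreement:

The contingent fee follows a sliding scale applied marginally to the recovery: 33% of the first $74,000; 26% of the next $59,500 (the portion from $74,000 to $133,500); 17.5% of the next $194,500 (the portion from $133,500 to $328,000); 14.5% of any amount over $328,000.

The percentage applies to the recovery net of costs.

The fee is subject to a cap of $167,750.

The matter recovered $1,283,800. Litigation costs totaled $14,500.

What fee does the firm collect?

Fee base (net of costs): $1,283,800 − $14,500 = $1,269,300
First $74,000 at 33% = $24,420.00
Next $59,500 at 26% = $15,470.00
Next $194,500 at 17.5% = $34,037.50
Remaining $941,300 at 14.5% = $136,488.50
Fee: $24,420.00 + $15,470.00 + $34,037.50 + $136,488.50 = $210,416.00
$210,416.00 exceeds the $167,750 cap, so the fee is capped at $167,750.00.

$167,750.00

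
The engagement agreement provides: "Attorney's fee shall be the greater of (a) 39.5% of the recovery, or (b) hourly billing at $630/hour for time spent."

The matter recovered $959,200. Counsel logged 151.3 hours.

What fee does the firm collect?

$378,884.00

(a) 39.5% of $959,200 = $378,884.00
(b) 151.3 × $630 = $95,319.00
The greater is (a): $378,884.00.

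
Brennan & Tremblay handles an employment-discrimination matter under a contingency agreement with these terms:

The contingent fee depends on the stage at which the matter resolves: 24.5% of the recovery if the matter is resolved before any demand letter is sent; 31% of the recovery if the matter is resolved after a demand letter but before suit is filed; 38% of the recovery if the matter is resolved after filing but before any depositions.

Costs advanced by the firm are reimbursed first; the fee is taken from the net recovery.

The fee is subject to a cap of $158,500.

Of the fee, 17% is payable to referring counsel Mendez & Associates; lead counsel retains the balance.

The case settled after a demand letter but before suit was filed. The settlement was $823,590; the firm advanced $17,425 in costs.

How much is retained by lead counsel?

Fee base (net of costs): $823,590 − $17,425 = $806,165
The matter settled after a demand letter but before suit was filed, so the 31% rate applies.
$806,165 × 31% = $249,911.15
$249,911.15 exceeds the $158,500 cap, so the fee is capped at $158,500.00.
Referral share: 17% of $158,500.00 = $26,945.00; lead counsel retains $158,500.00 − $26,945.00 = $131,555.00.

$131,555.00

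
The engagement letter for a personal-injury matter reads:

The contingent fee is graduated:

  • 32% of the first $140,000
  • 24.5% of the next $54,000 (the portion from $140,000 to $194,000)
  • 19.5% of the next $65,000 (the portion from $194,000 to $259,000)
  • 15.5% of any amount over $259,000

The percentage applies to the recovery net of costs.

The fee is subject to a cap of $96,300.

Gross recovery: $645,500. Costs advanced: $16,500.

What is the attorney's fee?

Fee base (net of costs): $645,500 − $16,500 = $629,000
First $140,000 at 32% = $44,800.00
Next $54,000 at 24.5% = $13,230.00
Next $65,000 at 19.5% = $12,675.00
Remaining $370,000 at 15.5% = $57,350.00
Fee: $44,800.00 + $13,230.00 + $12,675.00 + $57,350.00 = $128,055.00
$128,055.00 exceeds the $96,300 cap, so the fee is capped at $96,300.00.

$96,300.00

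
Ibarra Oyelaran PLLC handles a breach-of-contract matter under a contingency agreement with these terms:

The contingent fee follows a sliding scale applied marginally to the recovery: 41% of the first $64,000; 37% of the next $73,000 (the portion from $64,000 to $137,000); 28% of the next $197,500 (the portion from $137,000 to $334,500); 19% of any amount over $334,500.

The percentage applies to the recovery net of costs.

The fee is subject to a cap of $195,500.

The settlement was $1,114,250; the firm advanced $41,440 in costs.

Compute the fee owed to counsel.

$195,500.00

Fee base (net of costs): $1,114,250 − $41,440 = $1,072,810
First $64,000 at 41% = $26,240.00
Next $73,000 at 37% = $27,010.00
Next $197,500 at 28% = $55,300.00
Remaining $738,310 at 19% = $140,278.90
Fee: $26,240.00 + $27,010.00 + $55,300.00 + $140,278.90 = $248,828.90
$248,828.90 exceeds the $195,500 cap, so the fee is capped at $195,500.00.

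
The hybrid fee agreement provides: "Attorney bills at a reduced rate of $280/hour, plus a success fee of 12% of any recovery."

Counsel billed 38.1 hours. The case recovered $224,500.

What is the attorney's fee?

$37,608.00

Hourly: 38.1 × $280 = $10,668.00
Success fee: 12% of $224,500 = $26,940.00
Total: $10,668.00 + $26,940.00 = $37,608.00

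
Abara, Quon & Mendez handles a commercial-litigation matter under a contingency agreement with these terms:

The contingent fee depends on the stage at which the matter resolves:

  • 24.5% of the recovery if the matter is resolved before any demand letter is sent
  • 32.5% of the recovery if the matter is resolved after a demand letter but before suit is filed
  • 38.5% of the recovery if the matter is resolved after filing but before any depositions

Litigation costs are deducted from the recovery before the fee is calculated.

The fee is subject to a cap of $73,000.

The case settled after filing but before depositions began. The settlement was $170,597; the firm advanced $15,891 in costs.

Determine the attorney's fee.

$59,561.81

Fee base (net of costs): $170,597 − $15,891 = $154,706
The matter settled after filing but before depositions began, so the 38.5% rate applies.
$154,706 × 38.5% = $59,561.81
$59,561.81 is under the $73,000 cap.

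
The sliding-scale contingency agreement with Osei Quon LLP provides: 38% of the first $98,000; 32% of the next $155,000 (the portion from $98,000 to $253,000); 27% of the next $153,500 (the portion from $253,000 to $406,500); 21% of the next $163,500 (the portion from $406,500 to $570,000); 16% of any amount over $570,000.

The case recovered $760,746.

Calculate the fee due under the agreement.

First $98,000 at 38% = $37,240.00
Next $155,000 at 32% = $49,600.00
Next $153,500 at 27% = $41,445.00
Next $163,500 at 21% = $34,335.00
Remaining $190,746 at 16% = $30,519.36
Fee: $37,240.00 + $49,600.00 + $41,445.00 + $34,335.00 + $30,519.36 = $193,139.36

$193,139.36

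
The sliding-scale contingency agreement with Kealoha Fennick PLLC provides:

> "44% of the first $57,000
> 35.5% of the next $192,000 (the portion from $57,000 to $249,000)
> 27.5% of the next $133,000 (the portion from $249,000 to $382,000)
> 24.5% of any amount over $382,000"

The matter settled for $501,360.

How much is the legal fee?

$159,058.20

First $57,000 at 44% = $25,080.00
Next $192,000 at 35.5% = $68,160.00
Next $133,000 at 27.5% = $36,575.00
Remaining $119,360 at 24.5% = $29,243.20
Fee: $25,080.00 + $68,160.00 + $36,575.00 + $29,243.20 = $159,058.20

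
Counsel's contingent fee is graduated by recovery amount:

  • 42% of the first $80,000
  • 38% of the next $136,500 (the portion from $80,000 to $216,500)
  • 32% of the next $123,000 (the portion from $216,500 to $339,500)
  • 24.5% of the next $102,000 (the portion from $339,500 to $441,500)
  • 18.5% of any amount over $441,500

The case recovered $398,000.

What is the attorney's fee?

First $80,000 at 42% = $33,600.00
Next $136,500 at 38% = $51,870.00
Next $123,000 at 32% = $39,360.00
Remaining $58,500 at 24.5% = $14,332.50
Fee: $33,600.00 + $51,870.00 + $39,360.00 + $14,332.50 = $139,162.50

$139,162.50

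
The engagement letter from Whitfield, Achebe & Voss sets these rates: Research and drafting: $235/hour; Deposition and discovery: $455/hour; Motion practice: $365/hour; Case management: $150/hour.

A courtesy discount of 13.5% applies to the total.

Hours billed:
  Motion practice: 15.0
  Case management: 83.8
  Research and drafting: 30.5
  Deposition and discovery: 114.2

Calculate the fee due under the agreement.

$66,755.08

Research and drafting: 30.5 × $235 = $7,167.50
Deposition and discovery: 114.2 × $455 = $51,961.00
Motion practice: 15.0 × $365 = $5,475.00
Case management: 83.8 × $150 = $12,570.00
Subtotal: $77,173.50
Less 13.5% discount: −$10,418.42
Total: $77,173.50 − $10,418.42 = $66,755.08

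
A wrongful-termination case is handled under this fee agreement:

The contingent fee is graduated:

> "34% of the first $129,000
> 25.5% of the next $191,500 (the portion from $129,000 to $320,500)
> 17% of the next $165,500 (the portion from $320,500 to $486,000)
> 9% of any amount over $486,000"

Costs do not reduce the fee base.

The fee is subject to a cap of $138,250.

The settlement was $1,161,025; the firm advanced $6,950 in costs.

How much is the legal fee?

$138,250.00

Fee base is the gross recovery, $1,161,025; costs are reimbursed separately.
First $129,000 at 34% = $43,860.00
Next $191,500 at 25.5% = $48,832.50
Next $165,500 at 17% = $28,135.00
Remaining $675,025 at 9% = $60,752.25
Fee: $43,860.00 + $48,832.50 + $28,135.00 + $60,752.25 = $181,579.75
$181,579.75 exceeds the $138,250 cap, so the fee is capped at $138,250.00.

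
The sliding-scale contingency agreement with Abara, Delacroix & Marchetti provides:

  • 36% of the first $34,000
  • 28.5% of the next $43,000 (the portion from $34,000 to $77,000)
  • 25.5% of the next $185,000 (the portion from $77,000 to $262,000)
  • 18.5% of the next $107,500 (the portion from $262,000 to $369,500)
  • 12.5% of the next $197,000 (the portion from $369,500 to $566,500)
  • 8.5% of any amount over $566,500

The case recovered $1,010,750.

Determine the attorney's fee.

First $34,000 at 36% = $12,240.00
Next $43,000 at 28.5% = $12,255.00
Next $185,000 at 25.5% = $47,175.00
Next $107,500 at 18.5% = $19,887.50
Next $197,000 at 12.5% = $24,625.00
Remaining $444,250 at 8.5% = $37,761.25
Fee: $12,240.00 + $12,255.00 + $47,175.00 + $19,887.50 + $24,625.00 + $37,761.25 = $153,943.75

$153,943.75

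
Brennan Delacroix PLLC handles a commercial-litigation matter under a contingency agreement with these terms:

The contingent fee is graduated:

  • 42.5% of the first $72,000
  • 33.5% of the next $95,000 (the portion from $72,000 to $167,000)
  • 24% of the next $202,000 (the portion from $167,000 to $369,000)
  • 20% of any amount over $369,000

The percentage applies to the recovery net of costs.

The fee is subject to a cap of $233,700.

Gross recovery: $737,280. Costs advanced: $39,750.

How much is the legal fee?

Fee base (net of costs): $737,280 − $39,750 = $697,530
First $72,000 at 42.5% = $30,600.00
Next $95,000 at 33.5% = $31,825.00
Next $202,000 at 24% = $48,480.00
Remaining $328,530 at 20% = $65,706.00
Fee: $30,600.00 + $31,825.00 + $48,480.00 + $65,706.00 = $176,611.00
$176,611.00 is under the $233,700 cap.

$176,611.00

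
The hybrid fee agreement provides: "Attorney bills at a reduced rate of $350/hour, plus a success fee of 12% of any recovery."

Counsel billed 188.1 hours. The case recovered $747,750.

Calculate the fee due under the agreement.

Hourly: 188.1 × $350 = $65,835.00
Success fee: 12% of $747,750 = $89,730.00
Total: $65,835.00 + $89,730.00 = $155,565.00

$155,565.00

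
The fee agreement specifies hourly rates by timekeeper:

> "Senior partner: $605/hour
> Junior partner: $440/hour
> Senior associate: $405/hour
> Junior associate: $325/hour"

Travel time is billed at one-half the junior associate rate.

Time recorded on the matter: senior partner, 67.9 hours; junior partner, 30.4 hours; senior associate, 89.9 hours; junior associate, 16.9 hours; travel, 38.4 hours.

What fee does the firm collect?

$102,597.50

Senior partner: 67.9 × $605 = $41,079.50
Junior partner: 30.4 × $440 = $13,376.00
Senior associate: 89.9 × $405 = $36,409.50
Junior associate: 16.9 × $325 = $5,492.50
Subtotal: $41,079.50 + $13,376.00 + $36,409.50 + $5,492.50 = $96,357.50
Travel: 38.4 × ($325 ÷ 2) = 38.4 × $162.50 = $6,240.00
Total: $96,357.50 + $6,240.00 = $102,597.50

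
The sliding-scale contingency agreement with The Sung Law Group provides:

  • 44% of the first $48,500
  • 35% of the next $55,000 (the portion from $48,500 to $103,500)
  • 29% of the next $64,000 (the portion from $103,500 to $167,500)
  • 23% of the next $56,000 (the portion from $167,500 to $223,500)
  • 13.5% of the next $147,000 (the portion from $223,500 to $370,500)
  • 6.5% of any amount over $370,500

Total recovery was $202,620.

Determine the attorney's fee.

First $48,500 at 44% = $21,340.00
Next $55,000 at 35% = $19,250.00
Next $64,000 at 29% = $18,560.00
Remaining $35,120 at 23% = $8,077.60
Fee: $21,340.00 + $19,250.00 + $18,560.00 + $8,077.60 = $67,227.60

$67,227.60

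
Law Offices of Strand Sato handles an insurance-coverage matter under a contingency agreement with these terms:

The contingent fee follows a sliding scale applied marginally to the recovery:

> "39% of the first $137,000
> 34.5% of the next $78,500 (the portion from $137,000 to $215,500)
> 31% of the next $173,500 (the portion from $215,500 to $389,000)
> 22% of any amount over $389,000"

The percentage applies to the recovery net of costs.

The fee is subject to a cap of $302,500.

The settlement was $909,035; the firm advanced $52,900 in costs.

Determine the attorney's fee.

Fee base (net of costs): $909,035 − $52,900 = $856,135
First $137,000 at 39% = $53,430.00
Next $78,500 at 34.5% = $27,082.50
Next $173,500 at 31% = $53,785.00
Remaining $467,135 at 22% = $102,769.70
Fee: $53,430.00 + $27,082.50 + $53,785.00 + $102,769.70 = $237,067.20
$237,067.20 is under the $302,500 cap.

$237,067.20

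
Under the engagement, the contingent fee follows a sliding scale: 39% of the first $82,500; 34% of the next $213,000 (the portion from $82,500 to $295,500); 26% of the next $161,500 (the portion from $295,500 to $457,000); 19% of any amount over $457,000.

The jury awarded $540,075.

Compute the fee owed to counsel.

First $82,500 at 39% = $32,175.00
Next $213,000 at 34% = $72,420.00
Next $161,500 at 26% = $41,990.00
Remaining $83,075 at 19% = $15,784.25
Fee: $32,175.00 + $72,420.00 + $41,990.00 + $15,784.25 = $162,369.25

$162,369.25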